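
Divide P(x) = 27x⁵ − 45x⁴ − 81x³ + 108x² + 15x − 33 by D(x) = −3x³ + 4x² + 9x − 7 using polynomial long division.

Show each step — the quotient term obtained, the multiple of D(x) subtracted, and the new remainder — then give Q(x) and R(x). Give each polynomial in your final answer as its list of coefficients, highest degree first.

Step 1: lead(27x⁵ − 45x⁴ − 81x³ + 108x² + 15x − 33) ÷ lead(D) = 27x⁵ ÷ −3x³ = −9x². Subtract (−9x²)·D = 27x⁵ − 36x⁴ − 81x³ + 63x². Remainder: −9x⁴ + 45x² + 15x − 33.
Step 2: lead(−9x⁴ + 45x² + 15x − 33) ÷ lead(D) = −9x⁴ ÷ −3x³ = 3x. Subtract (3x)·D = −9x⁴ + 12x³ + 27x² − 21x. Remainder: −12x³ + 18x² + 36x − 33.
Step 3: lead(−12x³ + 18x² + 36x − 33) ÷ lead(D) = −12x³ ÷ −3x³ = 4. Subtract (4)·D = −12x³ + 16x² + 36x − 28. Remainder: 2x² − 5.

Q = [-9, 3, 4]; R = [2, 0, -5]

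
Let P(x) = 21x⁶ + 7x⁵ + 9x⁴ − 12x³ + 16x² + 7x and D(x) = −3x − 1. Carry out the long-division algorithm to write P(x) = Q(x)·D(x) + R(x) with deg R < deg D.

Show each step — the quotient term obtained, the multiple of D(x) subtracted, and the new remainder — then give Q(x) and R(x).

Q(x) = −7x⁵ − 3x³ + 5x² − 7x; R(x) = 0

Step 1: lead(21x⁶ + 7x⁵ + 9x⁴ − 12x³ + 16x² + 7x) ÷ lead(D) = 21x⁶ ÷ −3x = −7x⁵. Subtract (−7x⁵)·D = 21x⁶ + 7x⁵. Remainder: 9x⁴ − 12x³ + 16x² + 7x.
Step 2: lead(9x⁴ − 12x³ + 16x² + 7x) ÷ lead(D) = 9x⁴ ÷ −3x = −3x³. Subtract (−3x³)·D = 9x⁴ + 3x³. Remainder: −15x³ + 16x² + 7x.
Step 3: lead(−15x³ + 16x² + 7x) ÷ lead(D) = −15x³ ÷ −3x = 5x². Subtract (5x²)·D = −15x³ − 5x². Remainder: 21x² + 7x.
Step 4: lead(21x² + 7x) ÷ lead(D) = 21x² ÷ −3x = −7x. Subtract (−7x)·D = 21x² + 7x. Remainder: 0.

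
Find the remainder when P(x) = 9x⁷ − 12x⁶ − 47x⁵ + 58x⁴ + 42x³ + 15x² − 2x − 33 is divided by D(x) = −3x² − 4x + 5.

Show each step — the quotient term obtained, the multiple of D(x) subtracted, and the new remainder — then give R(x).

R(x) = 2

Step 1: lead(9x⁷ − 12x⁶ − 47x⁵ + 58x⁴ + 42x³ + 15x² − 2x − 33) ÷ lead(D) = 9x⁷ ÷ −3x² = −3x⁵. Subtract (−3x⁵)·D = 9x⁷ + 12x⁶ − 15x⁵. Remainder: −24x⁶ − 32x⁵ + 58x⁴ + 42x³ + 15x² − 2x − 33.
Step 2: lead(−24x⁶ − 32x⁵ + 58x⁴ + 42x³ + 15x² − 2x − 33) ÷ lead(D) = −24x⁶ ÷ −3x² = 8x⁴. Subtract (8x⁴)·D = −24x⁶ − 32x⁵ + 40x⁴. Remainder: 18x⁴ + 42x³ + 15x² − 2x − 33.
Step 3: lead(18x⁴ + 42x³ + 15x² − 2x − 33) ÷ lead(D) = 18x⁴ ÷ −3x² = −6x². Subtract (−6x²)·D = 18x⁴ + 24x³ − 30x². Remainder: 18x³ + 45x² − 2x − 33.
Step 4: lead(18x³ + 45x² − 2x − 33) ÷ lead(D) = 18x³ ÷ −3x² = −6x. Subtract (−6x)·D = 18x³ + 24x² − 30x. Remainder: 21x² + 28x − 33.
Step 5: lead(21x² + 28x − 33) ÷ lead(D) = 21x² ÷ −3x² = −7. Subtract (−7)·D = 21x² + 28x − 35. Remainder: 2.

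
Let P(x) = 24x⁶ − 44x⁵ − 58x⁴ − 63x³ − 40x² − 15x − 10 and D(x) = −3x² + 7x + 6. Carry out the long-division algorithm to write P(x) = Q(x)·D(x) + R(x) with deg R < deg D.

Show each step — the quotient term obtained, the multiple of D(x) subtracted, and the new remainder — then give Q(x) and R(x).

Step 1: lead(24x⁶ − 44x⁵ − 58x⁴ − 63x³ − 40x² − 15x − 10) ÷ lead(D) = 24x⁶ ÷ −3x² = −8x⁴. Subtract (−8x⁴)·D = 24x⁶ − 56x⁵ − 48x⁴. Remainder: 12x⁵ − 10x⁴ − 63x³ − 40x² − 15x − 10.
Step 2: lead(12x⁵ − 10x⁴ − 63x³ − 40x² − 15x − 10) ÷ lead(D) = 12x⁵ ÷ −3x² = −4x³. Subtract (−4x³)·D = 12x⁵ − 28x⁴ − 24x³. Remainder: 18x⁴ − 39x³ − 40x² − 15x − 10.
Step 3: lead(18x⁴ − 39x³ − 40x² − 15x − 10) ÷ lead(D) = 18x⁴ ÷ −3x² = −6x². Subtract (−6x²)·D = 18x⁴ − 42x³ − 36x². Remainder: 3x³ − 4x² − 15x − 10.
Step 4: lead(3x³ − 4x² − 15x − 10) ÷ lead(D) = 3x³ ÷ −3x² = −x. Subtract (−x)·D = 3x³ − 7x² − 6x. Remainder: 3x² − 9x − 10.
Step 5: lead(3x² − 9x − 10) ÷ lead(D) = 3x² ÷ −3x² = −1. Subtract (−1)·D = 3x² − 7x − 6. Remainder: −2x − 4.

Q(x) = −8x⁴ − 4x³ − 6x² − x − 1; R(x) = −2x − 4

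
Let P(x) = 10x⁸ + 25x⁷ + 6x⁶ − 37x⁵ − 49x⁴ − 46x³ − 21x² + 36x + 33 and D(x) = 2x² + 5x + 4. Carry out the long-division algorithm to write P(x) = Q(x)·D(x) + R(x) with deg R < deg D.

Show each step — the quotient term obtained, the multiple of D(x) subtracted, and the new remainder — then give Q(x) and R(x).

Q(x) = 5x⁶ − 7x⁴ − x³ − 8x² − x + 8; R(x) = 1

Step 1: lead(10x⁸ + 25x⁷ + 6x⁶ − 37x⁵ − 49x⁴ − 46x³ − 21x² + 36x + 33) ÷ lead(D) = 10x⁸ ÷ 2x² = 5x⁶. Subtract (5x⁶)·D = 10x⁸ + 25x⁷ + 20x⁶. Remainder: −14x⁶ − 37x⁵ − 49x⁴ − 46x³ − 21x² + 36x + 33.
Step 2: lead(−14x⁶ − 37x⁵ − 49x⁴ − 46x³ − 21x² + 36x + 33) ÷ lead(D) = −14x⁶ ÷ 2x² = −7x⁴. Subtract (−7x⁴)·D = −14x⁶ − 35x⁵ − 28x⁴. Remainder: −2x⁵ − 21x⁴ − 46x³ − 21x² + 36x + 33.
Step 3: lead(−2x⁵ − 21x⁴ − 46x³ − 21x² + 36x + 33) ÷ lead(D) = −2x⁵ ÷ 2x² = −x³. Subtract (−x³)·D = −2x⁵ − 5x⁴ − 4x³. Remainder: −16x⁴ − 42x³ − 21x² + 36x + 33.
Step 4: lead(−16x⁴ − 42x³ − 21x² + 36x + 33) ÷ lead(D) = −16x⁴ ÷ 2x² = −8x². Subtract (−8x²)·D = −16x⁴ − 40x³ − 32x². Remainder: −2x³ + 11x² + 36x + 33.
Step 5: lead(−2x³ + 11x² + 36x + 33) ÷ lead(D) = −2x³ ÷ 2x² = −x. Subtract (−x)·D = −2x³ − 5x² − 4x. Remainder: 16x² + 40x + 33.
Step 6: lead(16x² + 40x + 33) ÷ lead(D) = 16x² ÷ 2x² = 8. Subtract (8)·D = 16x² + 40x + 32. Remainder: 1.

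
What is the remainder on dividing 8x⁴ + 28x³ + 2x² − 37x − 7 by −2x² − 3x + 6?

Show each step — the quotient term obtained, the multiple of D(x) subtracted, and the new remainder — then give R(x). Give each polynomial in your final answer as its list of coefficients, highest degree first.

R = [8, -1]

Step 1: lead(8x⁴ + 28x³ + 2x² − 37x − 7) ÷ lead(D) = 8x⁴ ÷ −2x² = −4x². Subtract (−4x²)·D = 8x⁴ + 12x³ − 24x². Remainder: 16x³ + 26x² − 37x − 7.
Step 2: lead(16x³ + 26x² − 37x − 7) ÷ lead(D) = 16x³ ÷ −2x² = −8x. Subtract (−8x)·D = 16x³ + 24x² − 48x. Remainder: 2x² + 11x − 7.
Step 3: lead(2x² + 11x − 7) ÷ lead(D) = 2x² ÷ −2x² = −1. Subtract (−1)·D = 2x² + 3x − 6. Remainder: 8x − 1.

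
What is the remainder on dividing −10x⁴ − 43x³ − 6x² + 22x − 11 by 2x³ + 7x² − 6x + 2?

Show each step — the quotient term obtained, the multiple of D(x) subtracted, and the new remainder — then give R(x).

R(x) = −8x² + 8x − 3

Step 1: lead(−10x⁴ − 43x³ − 6x² + 22x − 11) ÷ lead(D) = −10x⁴ ÷ 2x³ = −5x. Subtract (−5x)·D = −10x⁴ − 35x³ + 30x² − 10x. Remainder: −8x³ − 36x² + 32x − 11.
Step 2: lead(−8x³ − 36x² + 32x − 11) ÷ lead(D) = −8x³ ÷ 2x³ = −4. Subtract (−4)·D = −8x³ − 28x² + 24x − 8. Remainder: −8x² + 8x − 3.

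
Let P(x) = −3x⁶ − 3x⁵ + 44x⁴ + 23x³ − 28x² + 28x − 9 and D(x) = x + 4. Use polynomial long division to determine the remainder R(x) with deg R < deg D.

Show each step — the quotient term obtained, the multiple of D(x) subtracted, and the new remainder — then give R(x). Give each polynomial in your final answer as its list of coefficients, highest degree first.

Step 1: lead(−3x⁶ − 3x⁵ + 44x⁴ + 23x³ − 28x² + 28x − 9) ÷ lead(D) = −3x⁶ ÷ x = −3x⁵. Subtract (−3x⁵)·D = −3x⁶ − 12x⁵. Remainder: 9x⁵ + 44x⁴ + 23x³ − 28x² + 28x − 9.
Step 2: lead(9x⁵ + 44x⁴ + 23x³ − 28x² + 28x − 9) ÷ lead(D) = 9x⁵ ÷ x = 9x⁴. Subtract (9x⁴)·D = 9x⁵ + 36x⁴. Remainder: 8x⁴ + 23x³ − 28x² + 28x − 9.
Step 3: lead(8x⁴ + 23x³ − 28x² + 28x − 9) ÷ lead(D) = 8x⁴ ÷ x = 8x³. Subtract (8x³)·D = 8x⁴ + 32x³. Remainder: −9x³ − 28x² + 28x − 9.
Step 4: lead(−9x³ − 28x² + 28x − 9) ÷ lead(D) = −9x³ ÷ x = −9x². Subtract (−9x²)·D = −9x³ − 36x². Remainder: 8x² + 28x − 9.
Step 5: lead(8x² + 28x − 9) ÷ lead(D) = 8x² ÷ x = 8x. Subtract (8x)·D = 8x² + 32x. Remainder: −4x − 9.
Step 6: lead(−4x − 9) ÷ lead(D) = −4x ÷ x = −4. Subtract (−4)·D = −4x − 16. Remainder: 7.

R = [7]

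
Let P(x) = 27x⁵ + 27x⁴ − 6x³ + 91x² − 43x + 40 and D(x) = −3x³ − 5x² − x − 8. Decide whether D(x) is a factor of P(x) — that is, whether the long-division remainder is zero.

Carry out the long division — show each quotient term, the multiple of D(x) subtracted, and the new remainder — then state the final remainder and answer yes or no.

R(x) = 0, so D(x) is a factor of P(x). yes

Step 1: lead(27x⁵ + 27x⁴ − 6x³ + 91x² − 43x + 40) ÷ lead(D) = 27x⁵ ÷ −3x³ = −9x². Subtract (−9x²)·D = 27x⁵ + 45x⁴ + 9x³ + 72x². Remainder: −18x⁴ − 15x³ + 19x² − 43x + 40.
Step 2: lead(−18x⁴ − 15x³ + 19x² − 43x + 40) ÷ lead(D) = −18x⁴ ÷ −3x³ = 6x. Subtract (6x)·D = −18x⁴ − 30x³ − 6x² − 48x. Remainder: 15x³ + 25x² + 5x + 40.
Step 3: lead(15x³ + 25x² + 5x + 40) ÷ lead(D) = 15x³ ÷ −3x³ = −5. Subtract (−5)·D = 15x³ + 25x² + 5x + 40. Remainder: 0.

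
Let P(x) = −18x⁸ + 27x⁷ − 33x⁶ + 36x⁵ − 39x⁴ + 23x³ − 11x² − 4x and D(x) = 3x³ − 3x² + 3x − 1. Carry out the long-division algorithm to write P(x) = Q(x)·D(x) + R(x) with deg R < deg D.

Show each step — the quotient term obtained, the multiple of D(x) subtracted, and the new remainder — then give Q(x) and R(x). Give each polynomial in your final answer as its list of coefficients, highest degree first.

Step 1: lead(−18x⁸ + 27x⁷ − 33x⁶ + 36x⁵ − 39x⁴ + 23x³ − 11x² − 4x) ÷ lead(D) = −18x⁸ ÷ 3x³ = −6x⁵. Subtract (−6x⁵)·D = −18x⁸ + 18x⁷ − 18x⁶ + 6x⁵. Remainder: 9x⁷ − 15x⁶ + 30x⁵ − 39x⁴ + 23x³ − 11x² − 4x.
Step 2: lead(9x⁷ − 15x⁶ + 30x⁵ − 39x⁴ + 23x³ − 11x² − 4x) ÷ lead(D) = 9x⁷ ÷ 3x³ = 3x⁴. Subtract (3x⁴)·D = 9x⁷ − 9x⁶ + 9x⁵ − 3x⁴. Remainder: −6x⁶ + 21x⁵ − 36x⁴ + 23x³ − 11x² − 4x.
Step 3: lead(−6x⁶ + 21x⁵ − 36x⁴ + 23x³ − 11x² − 4x) ÷ lead(D) = −6x⁶ ÷ 3x³ = −2x³. Subtract (−2x³)·D = −6x⁶ + 6x⁵ − 6x⁴ + 2x³. Remainder: 15x⁵ − 30x⁴ + 21x³ − 11x² − 4x.
Step 4: lead(15x⁵ − 30x⁴ + 21x³ − 11x² − 4x) ÷ lead(D) = 15x⁵ ÷ 3x³ = 5x². Subtract (5x²)·D = 15x⁵ − 15x⁴ + 15x³ − 5x². Remainder: −15x⁴ + 6x³ − 6x² − 4x.
Step 5: lead(−15x⁴ + 6x³ − 6x² − 4x) ÷ lead(D) = −15x⁴ ÷ 3x³ = −5x. Subtract (−5x)·D = −15x⁴ + 15x³ − 15x² + 5x. Remainder: −9x³ + 9x² − 9x.
Step 6: lead(−9x³ + 9x² − 9x) ÷ lead(D) = −9x³ ÷ 3x³ = −3. Subtract (−3)·D = −9x³ + 9x² − 9x + 3. Remainder: −3.

Q = [-6, 3, -2, 5, -5, -3]; R = [-3]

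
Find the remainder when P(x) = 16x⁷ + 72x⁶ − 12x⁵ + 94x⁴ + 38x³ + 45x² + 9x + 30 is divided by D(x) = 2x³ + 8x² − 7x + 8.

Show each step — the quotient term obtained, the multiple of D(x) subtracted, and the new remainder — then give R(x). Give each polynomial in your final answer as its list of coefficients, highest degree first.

R = [-3, -2]

Step 1: lead(16x⁷ + 72x⁶ − 12x⁵ + 94x⁴ + 38x³ + 45x² + 9x + 30) ÷ lead(D) = 16x⁷ ÷ 2x³ = 8x⁴. Subtract (8x⁴)·D = 16x⁷ + 64x⁶ − 56x⁵ + 64x⁴. Remainder: 8x⁶ + 44x⁵ + 30x⁴ + 38x³ + 45x² + 9x + 30.
Step 2: lead(8x⁶ + 44x⁵ + 30x⁴ + 38x³ + 45x² + 9x + 30) ÷ lead(D) = 8x⁶ ÷ 2x³ = 4x³. Subtract (4x³)·D = 8x⁶ + 32x⁵ − 28x⁴ + 32x³. Remainder: 12x⁵ + 58x⁴ + 6x³ + 45x² + 9x + 30.
Step 3: lead(12x⁵ + 58x⁴ + 6x³ + 45x² + 9x + 30) ÷ lead(D) = 12x⁵ ÷ 2x³ = 6x². Subtract (6x²)·D = 12x⁵ + 48x⁴ − 42x³ + 48x². Remainder: 10x⁴ + 48x³ − 3x² + 9x + 30.
Step 4: lead(10x⁴ + 48x³ − 3x² + 9x + 30) ÷ lead(D) = 10x⁴ ÷ 2x³ = 5x. Subtract (5x)·D = 10x⁴ + 40x³ − 35x² + 40x. Remainder: 8x³ + 32x² − 31x + 30.
Step 5: lead(8x³ + 32x² − 31x + 30) ÷ lead(D) = 8x³ ÷ 2x³ = 4. Subtract (4)·D = 8x³ + 32x² − 28x + 32. Remainder: −3x − 2.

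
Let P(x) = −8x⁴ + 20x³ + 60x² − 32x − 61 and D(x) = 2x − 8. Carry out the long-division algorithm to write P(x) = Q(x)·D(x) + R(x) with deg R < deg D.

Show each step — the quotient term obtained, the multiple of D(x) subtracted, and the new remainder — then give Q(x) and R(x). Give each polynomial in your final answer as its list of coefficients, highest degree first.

Step 1: lead(−8x⁴ + 20x³ + 60x² − 32x − 61) ÷ lead(D) = −8x⁴ ÷ 2x = −4x³. Subtract (−4x³)·D = −8x⁴ + 32x³. Remainder: −12x³ + 60x² − 32x − 61.
Step 2: lead(−12x³ + 60x² − 32x − 61) ÷ lead(D) = −12x³ ÷ 2x = −6x². Subtract (−6x²)·D = −12x³ + 48x². Remainder: 12x² − 32x − 61.
Step 3: lead(12x² − 32x − 61) ÷ lead(D) = 12x² ÷ 2x = 6x. Subtract (6x)·D = 12x² − 48x. Remainder: 16x − 61.
Step 4: lead(16x − 61) ÷ lead(D) = 16x ÷ 2x = 8. Subtract (8)·D = 16x − 64. Remainder: 3.

Q = [-4, -6, 6, 8]; R = [3]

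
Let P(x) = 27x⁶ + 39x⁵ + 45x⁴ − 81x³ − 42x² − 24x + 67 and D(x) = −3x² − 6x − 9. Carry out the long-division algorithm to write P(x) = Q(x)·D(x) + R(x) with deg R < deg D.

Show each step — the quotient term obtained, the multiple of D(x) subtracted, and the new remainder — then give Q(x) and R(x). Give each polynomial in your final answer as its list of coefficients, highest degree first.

Q = [-9, 5, 2, 8, -8]; R = [-5]

Step 1: lead(27x⁶ + 39x⁵ + 45x⁴ − 81x³ − 42x² − 24x + 67) ÷ lead(D) = 27x⁶ ÷ −3x² = −9x⁴. Subtract (−9x⁴)·D = 27x⁶ + 54x⁵ + 81x⁴. Remainder: −15x⁵ − 36x⁴ − 81x³ − 42x² − 24x + 67.
Step 2: lead(−15x⁵ − 36x⁴ − 81x³ − 42x² − 24x + 67) ÷ lead(D) = −15x⁵ ÷ −3x² = 5x³. Subtract (5x³)·D = −15x⁵ − 30x⁴ − 45x³. Remainder: −6x⁴ − 36x³ − 42x² − 24x + 67.
Step 3: lead(−6x⁴ − 36x³ − 42x² − 24x + 67) ÷ lead(D) = −6x⁴ ÷ −3x² = 2x². Subtract (2x²)·D = −6x⁴ − 12x³ − 18x². Remainder: −24x³ − 24x² − 24x + 67.
Step 4: lead(−24x³ − 24x² − 24x + 67) ÷ lead(D) = −24x³ ÷ −3x² = 8x. Subtract (8x)·D = −24x³ − 48x² − 72x. Remainder: 24x² + 48x + 67.
Step 5: lead(24x² + 48x + 67) ÷ lead(D) = 24x² ÷ −3x² = −8. Subtract (−8)·D = 24x² + 48x + 72. Remainder: −5.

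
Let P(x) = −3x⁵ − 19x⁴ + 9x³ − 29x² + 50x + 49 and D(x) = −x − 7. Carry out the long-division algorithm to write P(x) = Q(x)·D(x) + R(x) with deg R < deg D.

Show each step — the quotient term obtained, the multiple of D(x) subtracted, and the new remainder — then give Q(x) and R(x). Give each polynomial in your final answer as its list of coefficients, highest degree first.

Step 1: lead(−3x⁵ − 19x⁴ + 9x³ − 29x² + 50x + 49) ÷ lead(D) = −3x⁵ ÷ −x = 3x⁴. Subtract (3x⁴)·D = −3x⁵ − 21x⁴. Remainder: 2x⁴ + 9x³ − 29x² + 50x + 49.
Step 2: lead(2x⁴ + 9x³ − 29x² + 50x + 49) ÷ lead(D) = 2x⁴ ÷ −x = −2x³. Subtract (−2x³)·D = 2x⁴ + 14x³. Remainder: −5x³ − 29x² + 50x + 49.
Step 3: lead(−5x³ − 29x² + 50x + 49) ÷ lead(D) = −5x³ ÷ −x = 5x². Subtract (5x²)·D = −5x³ − 35x². Remainder: 6x² + 50x + 49.
Step 4: lead(6x² + 50x + 49) ÷ lead(D) = 6x² ÷ −x = −6x. Subtract (−6x)·D = 6x² + 42x. Remainder: 8x + 49.
Step 5: lead(8x + 49) ÷ lead(D) = 8x ÷ −x = −8. Subtract (−8)·D = 8x + 56. Remainder: −7.

Q = [3, -2, 5, -6, -8]; R = [-7]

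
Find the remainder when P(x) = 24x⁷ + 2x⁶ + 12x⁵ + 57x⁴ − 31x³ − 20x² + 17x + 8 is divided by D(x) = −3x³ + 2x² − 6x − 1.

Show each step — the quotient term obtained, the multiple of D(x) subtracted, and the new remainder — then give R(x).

R(x) = 5

Step 1: lead(24x⁷ + 2x⁶ + 12x⁵ + 57x⁴ − 31x³ − 20x² + 17x + 8) ÷ lead(D) = 24x⁷ ÷ −3x³ = −8x⁴. Subtract (−8x⁴)·D = 24x⁷ − 16x⁶ + 48x⁵ + 8x⁴. Remainder: 18x⁶ − 36x⁵ + 49x⁴ − 31x³ − 20x² + 17x + 8.
Step 2: lead(18x⁶ − 36x⁵ + 49x⁴ − 31x³ − 20x² + 17x + 8) ÷ lead(D) = 18x⁶ ÷ −3x³ = −6x³. Subtract (−6x³)·D = 18x⁶ − 12x⁵ + 36x⁴ + 6x³. Remainder: −24x⁵ + 13x⁴ − 37x³ − 20x² + 17x + 8.
Step 3: lead(−24x⁵ + 13x⁴ − 37x³ − 20x² + 17x + 8) ÷ lead(D) = −24x⁵ ÷ −3x³ = 8x². Subtract (8x²)·D = −24x⁵ + 16x⁴ − 48x³ − 8x². Remainder: −3x⁴ + 11x³ − 12x² + 17x + 8.
Step 4: lead(−3x⁴ + 11x³ − 12x² + 17x + 8) ÷ lead(D) = −3x⁴ ÷ −3x³ = x. Subtract (x)·D = −3x⁴ + 2x³ − 6x² − x. Remainder: 9x³ − 6x² + 18x + 8.
Step 5: lead(9x³ − 6x² + 18x + 8) ÷ lead(D) = 9x³ ÷ −3x³ = −3. Subtract (−3)·D = 9x³ − 6x² + 18x + 3. Remainder: 5.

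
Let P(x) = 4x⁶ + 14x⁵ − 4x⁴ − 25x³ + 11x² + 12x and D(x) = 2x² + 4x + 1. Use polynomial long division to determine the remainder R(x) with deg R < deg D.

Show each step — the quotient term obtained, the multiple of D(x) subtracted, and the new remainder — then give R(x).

R(x) = −2

Step 1: lead(4x⁶ + 14x⁵ − 4x⁴ − 25x³ + 11x² + 12x) ÷ lead(D) = 4x⁶ ÷ 2x² = 2x⁴. Subtract (2x⁴)·D = 4x⁶ + 8x⁵ + 2x⁴. Remainder: 6x⁵ − 6x⁴ − 25x³ + 11x² + 12x.
Step 2: lead(6x⁵ − 6x⁴ − 25x³ + 11x² + 12x) ÷ lead(D) = 6x⁵ ÷ 2x² = 3x³. Subtract (3x³)·D = 6x⁵ + 12x⁴ + 3x³. Remainder: −18x⁴ − 28x³ + 11x² + 12x.
Step 3: lead(−18x⁴ − 28x³ + 11x² + 12x) ÷ lead(D) = −18x⁴ ÷ 2x² = −9x². Subtract (−9x²)·D = −18x⁴ − 36x³ − 9x². Remainder: 8x³ + 20x² + 12x.
Step 4: lead(8x³ + 20x² + 12x) ÷ lead(D) = 8x³ ÷ 2x² = 4x. Subtract (4x)·D = 8x³ + 16x² + 4x. Remainder: 4x² + 8x.
Step 5: lead(4x² + 8x) ÷ lead(D) = 4x² ÷ 2x² = 2. Subtract (2)·D = 4x² + 8x + 2. Remainder: −2.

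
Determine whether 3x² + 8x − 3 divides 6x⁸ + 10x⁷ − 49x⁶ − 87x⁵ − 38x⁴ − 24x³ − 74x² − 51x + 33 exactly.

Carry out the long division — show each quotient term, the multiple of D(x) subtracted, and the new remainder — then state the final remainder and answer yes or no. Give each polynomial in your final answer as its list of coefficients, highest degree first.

R = [6], so D(x) is not a factor of P(x). no

Step 1: lead(6x⁸ + 10x⁷ − 49x⁶ − 87x⁵ − 38x⁴ − 24x³ − 74x² − 51x + 33) ÷ lead(D) = 6x⁸ ÷ 3x² = 2x⁶. Subtract (2x⁶)·D = 6x⁸ + 16x⁷ − 6x⁶. Remainder: −6x⁷ − 43x⁶ − 87x⁵ − 38x⁴ − 24x³ − 74x² − 51x + 33.
Step 2: lead(−6x⁷ − 43x⁶ − 87x⁵ − 38x⁴ − 24x³ − 74x² − 51x + 33) ÷ lead(D) = −6x⁷ ÷ 3x² = −2x⁵. Subtract (−2x⁵)·D = −6x⁷ − 16x⁶ + 6x⁵. Remainder: −27x⁶ − 93x⁵ − 38x⁴ − 24x³ − 74x² − 51x + 33.
Step 3: lead(−27x⁶ − 93x⁵ − 38x⁴ − 24x³ − 74x² − 51x + 33) ÷ lead(D) = −27x⁶ ÷ 3x² = −9x⁴. Subtract (−9x⁴)·D = −27x⁶ − 72x⁵ + 27x⁴. Remainder: −21x⁵ − 65x⁴ − 24x³ − 74x² − 51x + 33.
Step 4: lead(−21x⁵ − 65x⁴ − 24x³ − 74x² − 51x + 33) ÷ lead(D) = −21x⁵ ÷ 3x² = −7x³. Subtract (−7x³)·D = −21x⁵ − 56x⁴ + 21x³. Remainder: −9x⁴ − 45x³ − 74x² − 51x + 33.
Step 5: lead(−9x⁴ − 45x³ − 74x² − 51x + 33) ÷ lead(D) = −9x⁴ ÷ 3x² = −3x². Subtract (−3x²)·D = −9x⁴ − 24x³ + 9x². Remainder: −21x³ − 83x² − 51x + 33.
Step 6: lead(−21x³ − 83x² − 51x + 33) ÷ lead(D) = −21x³ ÷ 3x² = −7x. Subtract (−7x)·D = −21x³ − 56x² + 21x. Remainder: −27x² − 72x + 33.
Step 7: lead(−27x² − 72x + 33) ÷ lead(D) = −27x² ÷ 3x² = −9. Subtract (−9)·D = −27x² − 72x + 27. Remainder: 6.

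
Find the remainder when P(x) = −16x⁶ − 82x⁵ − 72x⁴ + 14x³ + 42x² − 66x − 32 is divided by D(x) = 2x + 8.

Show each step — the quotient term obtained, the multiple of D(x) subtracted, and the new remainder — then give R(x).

Step 1: lead(−16x⁶ − 82x⁵ − 72x⁴ + 14x³ + 42x² − 66x − 32) ÷ lead(D) = −16x⁶ ÷ 2x = −8x⁵. Subtract (−8x⁵)·D = −16x⁶ − 64x⁵. Remainder: −18x⁵ − 72x⁴ + 14x³ + 42x² − 66x − 32.
Step 2: lead(−18x⁵ − 72x⁴ + 14x³ + 42x² − 66x − 32) ÷ lead(D) = −18x⁵ ÷ 2x = −9x⁴. Subtract (−9x⁴)·D = −18x⁵ − 72x⁴. Remainder: 14x³ + 42x² − 66x − 32.
Step 3: lead(14x³ + 42x² − 66x − 32) ÷ lead(D) = 14x³ ÷ 2x = 7x². Subtract (7x²)·D = 14x³ + 56x². Remainder: −14x² − 66x − 32.
Step 4: lead(−14x² − 66x − 32) ÷ lead(D) = −14x² ÷ 2x = −7x. Subtract (−7x)·D = −14x² − 56x. Remainder: −10x − 32.
Step 5: lead(−10x − 32) ÷ lead(D) = −10x ÷ 2x = −5. Subtract (−5)·D = −10x − 40. Remainder: 8.

R(x) = 8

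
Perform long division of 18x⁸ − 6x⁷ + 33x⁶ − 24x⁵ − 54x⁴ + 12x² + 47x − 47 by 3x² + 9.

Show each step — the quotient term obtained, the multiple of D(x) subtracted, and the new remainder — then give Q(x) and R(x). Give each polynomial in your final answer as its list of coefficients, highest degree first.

Q = [6, -2, -7, -2, 3, 6, -5]; R = [-7, -2]

Step 1: lead(18x⁸ − 6x⁷ + 33x⁶ − 24x⁵ − 54x⁴ + 12x² + 47x − 47) ÷ lead(D) = 18x⁸ ÷ 3x² = 6x⁶. Subtract (6x⁶)·D = 18x⁸ + 54x⁶. Remainder: −6x⁷ − 21x⁶ − 24x⁵ − 54x⁴ + 12x² + 47x − 47.
Step 2: lead(−6x⁷ − 21x⁶ − 24x⁵ − 54x⁴ + 12x² + 47x − 47) ÷ lead(D) = −6x⁷ ÷ 3x² = −2x⁵. Subtract (−2x⁵)·D = −6x⁷ − 18x⁵. Remainder: −21x⁶ − 6x⁵ − 54x⁴ + 12x² + 47x − 47.
Step 3: lead(−21x⁶ − 6x⁵ − 54x⁴ + 12x² + 47x − 47) ÷ lead(D) = −21x⁶ ÷ 3x² = −7x⁴. Subtract (−7x⁴)·D = −21x⁶ − 63x⁴. Remainder: −6x⁵ + 9x⁴ + 12x² + 47x − 47.
Step 4: lead(−6x⁵ + 9x⁴ + 12x² + 47x − 47) ÷ lead(D) = −6x⁵ ÷ 3x² = −2x³. Subtract (−2x³)·D = −6x⁵ − 18x³. Remainder: 9x⁴ + 18x³ + 12x² + 47x − 47.
Step 5: lead(9x⁴ + 18x³ + 12x² + 47x − 47) ÷ lead(D) = 9x⁴ ÷ 3x² = 3x². Subtract (3x²)·D = 9x⁴ + 27x². Remainder: 18x³ − 15x² + 47x − 47.
Step 6: lead(18x³ − 15x² + 47x − 47) ÷ lead(D) = 18x³ ÷ 3x² = 6x. Subtract (6x)·D = 18x³ + 54x. Remainder: −15x² − 7x − 47.
Step 7: lead(−15x² − 7x − 47) ÷ lead(D) = −15x² ÷ 3x² = −5. Subtract (−5)·D = −15x² − 45. Remainder: −7x − 2.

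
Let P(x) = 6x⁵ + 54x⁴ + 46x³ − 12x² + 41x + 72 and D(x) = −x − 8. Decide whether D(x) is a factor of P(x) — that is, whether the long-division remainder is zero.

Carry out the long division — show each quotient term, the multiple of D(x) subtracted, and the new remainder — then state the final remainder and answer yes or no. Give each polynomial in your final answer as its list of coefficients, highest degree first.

R = [0], so D(x) is a factor of P(x). yes

Step 1: lead(6x⁵ + 54x⁴ + 46x³ − 12x² + 41x + 72) ÷ lead(D) = 6x⁵ ÷ −x = −6x⁴. Subtract (−6x⁴)·D = 6x⁵ + 48x⁴. Remainder: 6x⁴ + 46x³ − 12x² + 41x + 72.
Step 2: lead(6x⁴ + 46x³ − 12x² + 41x + 72) ÷ lead(D) = 6x⁴ ÷ −x = −6x³. Subtract (−6x³)·D = 6x⁴ + 48x³. Remainder: −2x³ − 12x² + 41x + 72.
Step 3: lead(−2x³ − 12x² + 41x + 72) ÷ lead(D) = −2x³ ÷ −x = 2x². Subtract (2x²)·D = −2x³ − 16x². Remainder: 4x² + 41x + 72.
Step 4: lead(4x² + 41x + 72) ÷ lead(D) = 4x² ÷ −x = −4x. Subtract (−4x)·D = 4x² + 32x. Remainder: 9x + 72.
Step 5: lead(9x + 72) ÷ lead(D) = 9x ÷ −x = −9. Subtract (−9)·D = 9x + 72. Remainder: 0.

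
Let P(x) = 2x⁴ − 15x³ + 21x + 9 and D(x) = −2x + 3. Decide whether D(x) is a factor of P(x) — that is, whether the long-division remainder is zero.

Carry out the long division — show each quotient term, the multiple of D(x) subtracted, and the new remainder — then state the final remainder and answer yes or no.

R(x) = 0, so D(x) is a factor of P(x). yes

Step 1: lead(2x⁴ − 15x³ + 21x + 9) ÷ lead(D) = 2x⁴ ÷ −2x = −x³. Subtract (−x³)·D = 2x⁴ − 3x³. Remainder: −12x³ + 21x + 9.
Step 2: lead(−12x³ + 21x + 9) ÷ lead(D) = −12x³ ÷ −2x = 6x². Subtract (6x²)·D = −12x³ + 18x². Remainder: −18x² + 21x + 9.
Step 3: lead(−18x² + 21x + 9) ÷ lead(D) = −18x² ÷ −2x = 9x. Subtract (9x)·D = −18x² + 27x. Remainder: −6x + 9.
Step 4: lead(−6x + 9) ÷ lead(D) = −6x ÷ −2x = 3. Subtract (3)·D = −6x + 9. Remainder: 0.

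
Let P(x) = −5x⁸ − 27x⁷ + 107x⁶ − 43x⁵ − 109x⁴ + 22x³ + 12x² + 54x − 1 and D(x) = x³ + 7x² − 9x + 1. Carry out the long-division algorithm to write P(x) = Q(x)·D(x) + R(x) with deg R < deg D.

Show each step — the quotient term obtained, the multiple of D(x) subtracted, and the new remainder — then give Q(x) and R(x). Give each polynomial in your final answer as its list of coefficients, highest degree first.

Step 1: lead(−5x⁸ − 27x⁷ + 107x⁶ − 43x⁵ − 109x⁴ + 22x³ + 12x² + 54x − 1) ÷ lead(D) = −5x⁸ ÷ x³ = −5x⁵. Subtract (−5x⁵)·D = −5x⁸ − 35x⁷ + 45x⁶ − 5x⁵. Remainder: 8x⁷ + 62x⁶ − 38x⁵ − 109x⁴ + 22x³ + 12x² + 54x − 1.
Step 2: lead(8x⁷ + 62x⁶ − 38x⁵ − 109x⁴ + 22x³ + 12x² + 54x − 1) ÷ lead(D) = 8x⁷ ÷ x³ = 8x⁴. Subtract (8x⁴)·D = 8x⁷ + 56x⁶ − 72x⁵ + 8x⁴. Remainder: 6x⁶ + 34x⁵ − 117x⁴ + 22x³ + 12x² + 54x − 1.
Step 3: lead(6x⁶ + 34x⁵ − 117x⁴ + 22x³ + 12x² + 54x − 1) ÷ lead(D) = 6x⁶ ÷ x³ = 6x³. Subtract (6x³)·D = 6x⁶ + 42x⁵ − 54x⁴ + 6x³. Remainder: −8x⁵ − 63x⁴ + 16x³ + 12x² + 54x − 1.
Step 4: lead(−8x⁵ − 63x⁴ + 16x³ + 12x² + 54x − 1) ÷ lead(D) = −8x⁵ ÷ x³ = −8x². Subtract (−8x²)·D = −8x⁵ − 56x⁴ + 72x³ − 8x². Remainder: −7x⁴ − 56x³ + 20x² + 54x − 1.
Step 5: lead(−7x⁴ − 56x³ + 20x² + 54x − 1) ÷ lead(D) = −7x⁴ ÷ x³ = −7x. Subtract (−7x)·D = −7x⁴ − 49x³ + 63x² − 7x. Remainder: −7x³ − 43x² + 61x − 1.
Step 6: lead(−7x³ − 43x² + 61x − 1) ÷ lead(D) = −7x³ ÷ x³ = −7. Subtract (−7)·D = −7x³ − 49x² + 63x − 7. Remainder: 6x² − 2x + 6.

Q = [-5, 8, 6, -8, -7, -7]; R = [6, -2, 6]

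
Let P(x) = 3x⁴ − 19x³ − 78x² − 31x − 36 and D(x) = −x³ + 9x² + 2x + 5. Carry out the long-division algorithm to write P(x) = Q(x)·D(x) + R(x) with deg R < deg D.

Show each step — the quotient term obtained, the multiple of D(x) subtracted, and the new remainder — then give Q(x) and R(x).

Step 1: lead(3x⁴ − 19x³ − 78x² − 31x − 36) ÷ lead(D) = 3x⁴ ÷ −x³ = −3x. Subtract (−3x)·D = 3x⁴ − 27x³ − 6x² − 15x. Remainder: 8x³ − 72x² − 16x − 36.
Step 2: lead(8x³ − 72x² − 16x − 36) ÷ lead(D) = 8x³ ÷ −x³ = −8. Subtract (−8)·D = 8x³ − 72x² − 16x − 40. Remainder: 4.

Q(x) = −3x − 8; R(x) = 4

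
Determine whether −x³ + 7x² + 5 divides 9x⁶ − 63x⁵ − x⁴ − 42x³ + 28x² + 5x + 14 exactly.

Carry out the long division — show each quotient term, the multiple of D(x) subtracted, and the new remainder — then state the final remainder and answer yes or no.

Step 1: lead(9x⁶ − 63x⁵ − x⁴ − 42x³ + 28x² + 5x + 14) ÷ lead(D) = 9x⁶ ÷ −x³ = −9x³. Subtract (−9x³)·D = 9x⁶ − 63x⁵ − 45x³. Remainder: −x⁴ + 3x³ + 28x² + 5x + 14.
Step 2: lead(−x⁴ + 3x³ + 28x² + 5x + 14) ÷ lead(D) = −x⁴ ÷ −x³ = x. Subtract (x)·D = −x⁴ + 7x³ + 5x. Remainder: −4x³ + 28x² + 14.
Step 3: lead(−4x³ + 28x² + 14) ÷ lead(D) = −4x³ ÷ −x³ = 4. Subtract (4)·D = −4x³ + 28x² + 20. Remainder: −6.

R(x) = −6, so D(x) is not a factor of P(x). no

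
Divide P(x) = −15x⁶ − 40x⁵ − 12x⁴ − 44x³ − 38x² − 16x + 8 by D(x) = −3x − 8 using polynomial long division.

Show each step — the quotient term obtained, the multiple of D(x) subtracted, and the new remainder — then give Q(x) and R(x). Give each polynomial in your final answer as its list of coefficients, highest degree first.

Q = [5, 0, 4, 4, 2, 0]; R = [8]

Step 1: lead(−15x⁶ − 40x⁵ − 12x⁴ − 44x³ − 38x² − 16x + 8) ÷ lead(D) = −15x⁶ ÷ −3x = 5x⁵. Subtract (5x⁵)·D = −15x⁶ − 40x⁵. Remainder: −12x⁴ − 44x³ − 38x² − 16x + 8.
Step 2: lead(−12x⁴ − 44x³ − 38x² − 16x + 8) ÷ lead(D) = −12x⁴ ÷ −3x = 4x³. Subtract (4x³)·D = −12x⁴ − 32x³. Remainder: −12x³ − 38x² − 16x + 8.
Step 3: lead(−12x³ − 38x² − 16x + 8) ÷ lead(D) = −12x³ ÷ −3x = 4x². Subtract (4x²)·D = −12x³ − 32x². Remainder: −6x² − 16x + 8.
Step 4: lead(−6x² − 16x + 8) ÷ lead(D) = −6x² ÷ −3x = 2x. Subtract (2x)·D = −6x² − 16x. Remainder: 8.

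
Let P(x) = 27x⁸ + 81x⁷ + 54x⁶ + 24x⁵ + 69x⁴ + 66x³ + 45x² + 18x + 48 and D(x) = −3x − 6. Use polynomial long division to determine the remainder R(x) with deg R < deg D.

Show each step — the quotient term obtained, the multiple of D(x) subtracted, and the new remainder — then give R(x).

R(x) = 0

Step 1: lead(27x⁸ + 81x⁷ + 54x⁶ + 24x⁵ + 69x⁴ + 66x³ + 45x² + 18x + 48) ÷ lead(D) = 27x⁸ ÷ −3x = −9x⁷. Subtract (−9x⁷)·D = 27x⁸ + 54x⁷. Remainder: 27x⁷ + 54x⁶ + 24x⁵ + 69x⁴ + 66x³ + 45x² + 18x + 48.
Step 2: lead(27x⁷ + 54x⁶ + 24x⁵ + 69x⁴ + 66x³ + 45x² + 18x + 48) ÷ lead(D) = 27x⁷ ÷ −3x = −9x⁶. Subtract (−9x⁶)·D = 27x⁷ + 54x⁶. Remainder: 24x⁵ + 69x⁴ + 66x³ + 45x² + 18x + 48.
Step 3: lead(24x⁵ + 69x⁴ + 66x³ + 45x² + 18x + 48) ÷ lead(D) = 24x⁵ ÷ −3x = −8x⁴. Subtract (−8x⁴)·D = 24x⁵ + 48x⁴. Remainder: 21x⁴ + 66x³ + 45x² + 18x + 48.
Step 4: lead(21x⁴ + 66x³ + 45x² + 18x + 48) ÷ lead(D) = 21x⁴ ÷ −3x = −7x³. Subtract (−7x³)·D = 21x⁴ + 42x³. Remainder: 24x³ + 45x² + 18x + 48.
Step 5: lead(24x³ + 45x² + 18x + 48) ÷ lead(D) = 24x³ ÷ −3x = −8x². Subtract (−8x²)·D = 24x³ + 48x². Remainder: −3x² + 18x + 48.
Step 6: lead(−3x² + 18x + 48) ÷ lead(D) = −3x² ÷ −3x = x. Subtract (x)·D = −3x² − 6x. Remainder: 24x + 48.
Step 7: lead(24x + 48) ÷ lead(D) = 24x ÷ −3x = −8. Subtract (−8)·D = 24x + 48. Remainder: 0.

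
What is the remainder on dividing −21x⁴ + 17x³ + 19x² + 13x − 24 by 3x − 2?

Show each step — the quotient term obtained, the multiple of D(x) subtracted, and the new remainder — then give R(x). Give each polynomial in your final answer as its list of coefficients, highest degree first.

R = [-6]

Step 1: lead(−21x⁴ + 17x³ + 19x² + 13x − 24) ÷ lead(D) = −21x⁴ ÷ 3x = −7x³. Subtract (−7x³)·D = −21x⁴ + 14x³. Remainder: 3x³ + 19x² + 13x − 24.
Step 2: lead(3x³ + 19x² + 13x − 24) ÷ lead(D) = 3x³ ÷ 3x = x². Subtract (x²)·D = 3x³ − 2x². Remainder: 21x² + 13x − 24.
Step 3: lead(21x² + 13x − 24) ÷ lead(D) = 21x² ÷ 3x = 7x. Subtract (7x)·D = 21x² − 14x. Remainder: 27x − 24.
Step 4: lead(27x − 24) ÷ lead(D) = 27x ÷ 3x = 9. Subtract (9)·D = 27x − 18. Remainder: −6.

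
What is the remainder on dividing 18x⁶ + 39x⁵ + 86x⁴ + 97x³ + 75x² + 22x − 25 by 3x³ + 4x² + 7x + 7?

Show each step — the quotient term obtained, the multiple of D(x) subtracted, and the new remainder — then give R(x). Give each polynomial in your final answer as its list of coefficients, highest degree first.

Step 1: lead(18x⁶ + 39x⁵ + 86x⁴ + 97x³ + 75x² + 22x − 25) ÷ lead(D) = 18x⁶ ÷ 3x³ = 6x³. Subtract (6x³)·D = 18x⁶ + 24x⁵ + 42x⁴ + 42x³. Remainder: 15x⁵ + 44x⁴ + 55x³ + 75x² + 22x − 25.
Step 2: lead(15x⁵ + 44x⁴ + 55x³ + 75x² + 22x − 25) ÷ lead(D) = 15x⁵ ÷ 3x³ = 5x². Subtract (5x²)·D = 15x⁵ + 20x⁴ + 35x³ + 35x². Remainder: 24x⁴ + 20x³ + 40x² + 22x − 25.
Step 3: lead(24x⁴ + 20x³ + 40x² + 22x − 25) ÷ lead(D) = 24x⁴ ÷ 3x³ = 8x. Subtract (8x)·D = 24x⁴ + 32x³ + 56x² + 56x. Remainder: −12x³ − 16x² − 34x − 25.
Step 4: lead(−12x³ − 16x² − 34x − 25) ÷ lead(D) = −12x³ ÷ 3x³ = −4. Subtract (−4)·D = −12x³ − 16x² − 28x − 28. Remainder: −6x + 3.

R = [-6, 3]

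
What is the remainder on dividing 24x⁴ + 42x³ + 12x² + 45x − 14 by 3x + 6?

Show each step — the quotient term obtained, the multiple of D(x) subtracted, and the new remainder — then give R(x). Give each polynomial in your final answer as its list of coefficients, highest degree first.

Step 1: lead(24x⁴ + 42x³ + 12x² + 45x − 14) ÷ lead(D) = 24x⁴ ÷ 3x = 8x³. Subtract (8x³)·D = 24x⁴ + 48x³. Remainder: −6x³ + 12x² + 45x − 14.
Step 2: lead(−6x³ + 12x² + 45x − 14) ÷ lead(D) = −6x³ ÷ 3x = −2x². Subtract (−2x²)·D = −6x³ − 12x². Remainder: 24x² + 45x − 14.
Step 3: lead(24x² + 45x − 14) ÷ lead(D) = 24x² ÷ 3x = 8x. Subtract (8x)·D = 24x² + 48x. Remainder: −3x − 14.
Step 4: lead(−3x − 14) ÷ lead(D) = −3x ÷ 3x = −1. Subtract (−1)·D = −3x − 6. Remainder: −8.

R = [-8]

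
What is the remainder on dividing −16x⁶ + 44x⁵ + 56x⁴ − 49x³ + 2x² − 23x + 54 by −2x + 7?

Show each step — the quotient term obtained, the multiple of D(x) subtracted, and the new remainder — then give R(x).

R(x) = −2

Step 1: lead(−16x⁶ + 44x⁵ + 56x⁴ − 49x³ + 2x² − 23x + 54) ÷ lead(D) = −16x⁶ ÷ −2x = 8x⁵. Subtract (8x⁵)·D = −16x⁶ + 56x⁵. Remainder: −12x⁵ + 56x⁴ − 49x³ + 2x² − 23x + 54.
Step 2: lead(−12x⁵ + 56x⁴ − 49x³ + 2x² − 23x + 54) ÷ lead(D) = −12x⁵ ÷ −2x = 6x⁴. Subtract (6x⁴)·D = −12x⁵ + 42x⁴. Remainder: 14x⁴ − 49x³ + 2x² − 23x + 54.
Step 3: lead(14x⁴ − 49x³ + 2x² − 23x + 54) ÷ lead(D) = 14x⁴ ÷ −2x = −7x³. Subtract (−7x³)·D = 14x⁴ − 49x³. Remainder: 2x² − 23x + 54.
Step 4: lead(2x² − 23x + 54) ÷ lead(D) = 2x² ÷ −2x = −x. Subtract (−x)·D = 2x² − 7x. Remainder: −16x + 54.
Step 5: lead(−16x + 54) ÷ lead(D) = −16x ÷ −2x = 8. Subtract (8)·D = −16x + 56. Remainder: −2.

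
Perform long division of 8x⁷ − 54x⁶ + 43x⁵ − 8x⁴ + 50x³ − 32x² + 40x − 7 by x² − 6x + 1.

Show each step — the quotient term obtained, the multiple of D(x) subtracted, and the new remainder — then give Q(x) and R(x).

Step 1: lead(8x⁷ − 54x⁶ + 43x⁵ − 8x⁴ + 50x³ − 32x² + 40x − 7) ÷ lead(D) = 8x⁷ ÷ x² = 8x⁵. Subtract (8x⁵)·D = 8x⁷ − 48x⁶ + 8x⁵. Remainder: −6x⁶ + 35x⁵ − 8x⁴ + 50x³ − 32x² + 40x − 7.
Step 2: lead(−6x⁶ + 35x⁵ − 8x⁴ + 50x³ − 32x² + 40x − 7) ÷ lead(D) = −6x⁶ ÷ x² = −6x⁴. Subtract (−6x⁴)·D = −6x⁶ + 36x⁵ − 6x⁴. Remainder: −x⁵ − 2x⁴ + 50x³ − 32x² + 40x − 7.
Step 3: lead(−x⁵ − 2x⁴ + 50x³ − 32x² + 40x − 7) ÷ lead(D) = −x⁵ ÷ x² = −x³. Subtract (−x³)·D = −x⁵ + 6x⁴ − x³. Remainder: −8x⁴ + 51x³ − 32x² + 40x − 7.
Step 4: lead(−8x⁴ + 51x³ − 32x² + 40x − 7) ÷ lead(D) = −8x⁴ ÷ x² = −8x². Subtract (−8x²)·D = −8x⁴ + 48x³ − 8x². Remainder: 3x³ − 24x² + 40x − 7.
Step 5: lead(3x³ − 24x² + 40x − 7) ÷ lead(D) = 3x³ ÷ x² = 3x. Subtract (3x)·D = 3x³ − 18x² + 3x. Remainder: −6x² + 37x − 7.
Step 6: lead(−6x² + 37x − 7) ÷ lead(D) = −6x² ÷ x² = −6. Subtract (−6)·D = −6x² + 36x − 6. Remainder: x − 1.

Q(x) = 8x⁵ − 6x⁴ − x³ − 8x² + 3x − 6; R(x) = x − 1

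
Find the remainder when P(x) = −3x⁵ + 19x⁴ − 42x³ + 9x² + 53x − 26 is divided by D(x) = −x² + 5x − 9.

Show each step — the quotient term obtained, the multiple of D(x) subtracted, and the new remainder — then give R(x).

R(x) = −2x − 8

Step 1: lead(−3x⁵ + 19x⁴ − 42x³ + 9x² + 53x − 26) ÷ lead(D) = −3x⁵ ÷ −x² = 3x³. Subtract (3x³)·D = −3x⁵ + 15x⁴ − 27x³. Remainder: 4x⁴ − 15x³ + 9x² + 53x − 26.
Step 2: lead(4x⁴ − 15x³ + 9x² + 53x − 26) ÷ lead(D) = 4x⁴ ÷ −x² = −4x². Subtract (−4x²)·D = 4x⁴ − 20x³ + 36x². Remainder: 5x³ − 27x² + 53x − 26.
Step 3: lead(5x³ − 27x² + 53x − 26) ÷ lead(D) = 5x³ ÷ −x² = −5x. Subtract (−5x)·D = 5x³ − 25x² + 45x. Remainder: −2x² + 8x − 26.
Step 4: lead(−2x² + 8x − 26) ÷ lead(D) = −2x² ÷ −x² = 2. Subtract (2)·D = −2x² + 10x − 18. Remainder: −2x − 8.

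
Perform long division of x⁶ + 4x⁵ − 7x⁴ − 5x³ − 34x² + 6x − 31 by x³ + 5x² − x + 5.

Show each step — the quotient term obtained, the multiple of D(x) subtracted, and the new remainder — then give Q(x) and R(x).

Step 1: lead(x⁶ + 4x⁵ − 7x⁴ − 5x³ − 34x² + 6x − 31) ÷ lead(D) = x⁶ ÷ x³ = x³. Subtract (x³)·D = x⁶ + 5x⁵ − x⁴ + 5x³. Remainder: −x⁵ − 6x⁴ − 10x³ − 34x² + 6x − 31.
Step 2: lead(−x⁵ − 6x⁴ − 10x³ − 34x² + 6x − 31) ÷ lead(D) = −x⁵ ÷ x³ = −x². Subtract (−x²)·D = −x⁵ − 5x⁴ + x³ − 5x². Remainder: −x⁴ − 11x³ − 29x² + 6x − 31.
Step 3: lead(−x⁴ − 11x³ − 29x² + 6x − 31) ÷ lead(D) = −x⁴ ÷ x³ = −x. Subtract (−x)·D = −x⁴ − 5x³ + x² − 5x. Remainder: −6x³ − 30x² + 11x − 31.
Step 4: lead(−6x³ − 30x² + 11x − 31) ÷ lead(D) = −6x³ ÷ x³ = −6. Subtract (−6)·D = −6x³ − 30x² + 6x − 30. Remainder: 5x − 1.

Q(x) = x³ − x² − x − 6; R(x) = 5x − 1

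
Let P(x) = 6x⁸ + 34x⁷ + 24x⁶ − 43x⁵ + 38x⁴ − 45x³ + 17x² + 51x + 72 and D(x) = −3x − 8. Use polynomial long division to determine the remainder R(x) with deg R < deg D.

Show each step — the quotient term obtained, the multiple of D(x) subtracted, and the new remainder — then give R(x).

Step 1: lead(6x⁸ + 34x⁷ + 24x⁶ − 43x⁵ + 38x⁴ − 45x³ + 17x² + 51x + 72) ÷ lead(D) = 6x⁸ ÷ −3x = −2x⁷. Subtract (−2x⁷)·D = 6x⁸ + 16x⁷. Remainder: 18x⁷ + 24x⁶ − 43x⁵ + 38x⁴ − 45x³ + 17x² + 51x + 72.
Step 2: lead(18x⁷ + 24x⁶ − 43x⁵ + 38x⁴ − 45x³ + 17x² + 51x + 72) ÷ lead(D) = 18x⁷ ÷ −3x = −6x⁶. Subtract (−6x⁶)·D = 18x⁷ + 48x⁶. Remainder: −24x⁶ − 43x⁵ + 38x⁴ − 45x³ + 17x² + 51x + 72.
Step 3: lead(−24x⁶ − 43x⁵ + 38x⁴ − 45x³ + 17x² + 51x + 72) ÷ lead(D) = −24x⁶ ÷ −3x = 8x⁵. Subtract (8x⁵)·D = −24x⁶ − 64x⁵. Remainder: 21x⁵ + 38x⁴ − 45x³ + 17x² + 51x + 72.
Step 4: lead(21x⁵ + 38x⁴ − 45x³ + 17x² + 51x + 72) ÷ lead(D) = 21x⁵ ÷ −3x = −7x⁴. Subtract (−7x⁴)·D = 21x⁵ + 56x⁴. Remainder: −18x⁴ − 45x³ + 17x² + 51x + 72.
Step 5: lead(−18x⁴ − 45x³ + 17x² + 51x + 72) ÷ lead(D) = −18x⁴ ÷ −3x = 6x³. Subtract (6x³)·D = −18x⁴ − 48x³. Remainder: 3x³ + 17x² + 51x + 72.
Step 6: lead(3x³ + 17x² + 51x + 72) ÷ lead(D) = 3x³ ÷ −3x = −x². Subtract (−x²)·D = 3x³ + 8x². Remainder: 9x² + 51x + 72.
Step 7: lead(9x² + 51x + 72) ÷ lead(D) = 9x² ÷ −3x = −3x. Subtract (−3x)·D = 9x² + 24x. Remainder: 27x + 72.
Step 8: lead(27x + 72) ÷ lead(D) = 27x ÷ −3x = −9. Subtract (−9)·D = 27x + 72. Remainder: 0.

R(x) = 0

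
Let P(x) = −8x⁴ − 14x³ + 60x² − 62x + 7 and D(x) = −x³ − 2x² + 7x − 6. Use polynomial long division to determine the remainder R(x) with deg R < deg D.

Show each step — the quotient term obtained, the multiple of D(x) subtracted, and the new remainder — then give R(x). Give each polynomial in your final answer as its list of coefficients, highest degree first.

R = [-5]

Step 1: lead(−8x⁴ − 14x³ + 60x² − 62x + 7) ÷ lead(D) = −8x⁴ ÷ −x³ = 8x. Subtract (8x)·D = −8x⁴ − 16x³ + 56x² − 48x. Remainder: 2x³ + 4x² − 14x + 7.
Step 2: lead(2x³ + 4x² − 14x + 7) ÷ lead(D) = 2x³ ÷ −x³ = −2. Subtract (−2)·D = 2x³ + 4x² − 14x + 12. Remainder: −5.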